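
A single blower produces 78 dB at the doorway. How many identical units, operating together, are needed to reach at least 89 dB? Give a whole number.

Need L₁ + 10·log₁₀ N ≥ 89, i.e. log₁₀ N ≥ 1.10.
N ≥ 10^(11.0/10) = 12.589, so N = 13.

13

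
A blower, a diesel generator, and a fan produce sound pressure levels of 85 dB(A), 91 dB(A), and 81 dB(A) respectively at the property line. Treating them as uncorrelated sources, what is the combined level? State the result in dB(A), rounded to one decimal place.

Incoherent sources combine by intensity addition: L_total = 10·log₁₀(Σ 10^(L_i/10)).
Σ 10^(L/10) = 10^(85/10) + 10^(91/10) + 10^(81/10) = 1.701e+09.
L_total = 10·log₁₀(1.701e+09) = 92.31 dB(A).

92.3 dB(A)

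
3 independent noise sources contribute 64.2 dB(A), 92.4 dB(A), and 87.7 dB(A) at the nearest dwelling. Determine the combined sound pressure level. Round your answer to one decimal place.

For uncorrelated sources the intensities add, so convert each level to linear form, sum, and take 10·log₁₀ of the total.
Σ 10^(L/10) = 10^(64.2/10) + 10^(92.4/10) + 10^(87.7/10) = 2.329e+09.
L_total = 10·log₁₀(2.329e+09) = 93.67 dB(A).

93.7 dB(A)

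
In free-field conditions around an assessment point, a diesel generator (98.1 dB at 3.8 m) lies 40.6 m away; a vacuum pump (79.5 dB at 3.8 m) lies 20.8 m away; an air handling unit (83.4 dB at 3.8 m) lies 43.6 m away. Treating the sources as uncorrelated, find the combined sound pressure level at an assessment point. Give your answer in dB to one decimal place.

Propagate each source to the receiver with L = L_ref − 20·log₁₀(r/r_ref), then add intensities.
diesel generator: 98.1 − 20·log₁₀(40.6/3.8) = 98.1 − 20.57 = 77.53 dB.
vacuum pump: 79.5 − 20·log₁₀(20.8/3.8) = 79.5 − 14.77 = 64.73 dB.
air handling unit: 83.4 − 20·log₁₀(43.6/3.8) = 83.4 − 21.19 = 62.21 dB.
Σ 10^(L/10) = 6.120e+07 → L_total = 10·log₁₀(6.120e+07) = 77.87 dB.

77.9 dB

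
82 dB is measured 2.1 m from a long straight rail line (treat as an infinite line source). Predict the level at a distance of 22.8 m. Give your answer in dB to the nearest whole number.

For a line source, L₂ = L₁ − 10·log₁₀(r₂/r₁).
L₂ = 82 − 10·log₁₀(22.8/2.1) = 82 − 10.357 = 71.64 dB.

72 dB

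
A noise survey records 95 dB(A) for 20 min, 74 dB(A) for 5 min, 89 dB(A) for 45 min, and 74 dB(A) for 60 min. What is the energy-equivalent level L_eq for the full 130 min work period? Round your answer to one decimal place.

L_eq = 10·log₁₀[(1/T)·Σ tᵢ·10^(Lᵢ/10)] with T = 130 min.
Σ tᵢ·10^(Lᵢ/10) = 20·10^(95/10) + 5·10^(74/10) + 45·10^(89/10) + 60·10^(74/10) = 1.006e+11.
L_eq = 10·log₁₀(1.006e+11/130) = 88.89 dB(A).

88.9 dB(A)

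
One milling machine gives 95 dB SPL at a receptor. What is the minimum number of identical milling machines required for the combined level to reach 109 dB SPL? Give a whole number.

N identical sources give L₁ + 10·log₁₀ N, so require 10·log₁₀ N ≥ 109 − 95 = 14.0 dB.
N ≥ 10^(14.0/10) = 25.119, so N = 26.

26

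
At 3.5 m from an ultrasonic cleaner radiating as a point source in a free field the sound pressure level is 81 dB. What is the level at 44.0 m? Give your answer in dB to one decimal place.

Point-source attenuation: ΔL = 20·log₁₀(r₂/r₁) = 20·log₁₀(44.0/3.5) = 21.988 dB.
L₂ = 81 − 20·log₁₀(44.0/3.5) = 81 − 21.988 = 59.01 dB.

59.0 dB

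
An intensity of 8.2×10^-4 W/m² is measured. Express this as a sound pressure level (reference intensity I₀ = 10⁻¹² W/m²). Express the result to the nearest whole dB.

I/I₀ = 8.2×10^-4/10⁻¹² = 8.2×10^8, and L = 10·log₁₀(I/I₀).
L = 10·(0.9138 + 8) = 89.14 dB.

89 dB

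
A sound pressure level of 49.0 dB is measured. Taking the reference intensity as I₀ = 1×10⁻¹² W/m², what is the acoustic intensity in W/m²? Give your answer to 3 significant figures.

7.94e-08 W/m²

I/I₀ = 10^(49.0/10) = 7.943e+04, so I = 7.943e+04 × 10⁻¹² W/m².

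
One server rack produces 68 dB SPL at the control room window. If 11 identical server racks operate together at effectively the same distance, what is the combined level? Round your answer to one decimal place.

78.4 dB SPL

N identical incoherent sources raise the level by 10·log₁₀ N.
L_total = 68 + 10·log₁₀(11) = 68 + 10.414 = 78.41 dB SPL.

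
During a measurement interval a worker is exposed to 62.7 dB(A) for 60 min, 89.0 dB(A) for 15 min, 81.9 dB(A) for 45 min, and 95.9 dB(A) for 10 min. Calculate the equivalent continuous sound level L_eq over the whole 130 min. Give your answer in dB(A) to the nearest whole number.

The energy average is taken in the linear domain: L_eq = 10·log₁₀[(Σ tᵢ·10^(Lᵢ/10))/T], T = 130 min.
Σ tᵢ·10^(Lᵢ/10) = 60·10^(62.7/10) + 15·10^(89.0/10) + 45·10^(81.9/10) + 10·10^(95.9/10) = 5.790e+10.
L_eq = 10·log₁₀(5.790e+10/130) = 86.49 dB(A).

86 dB(A)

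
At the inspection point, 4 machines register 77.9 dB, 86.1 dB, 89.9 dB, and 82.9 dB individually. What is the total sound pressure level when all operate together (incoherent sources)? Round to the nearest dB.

For uncorrelated sources the intensities add, so convert each level to linear form, sum, and take 10·log₁₀ of the total.
Σ 10^(L/10) = 10^(77.9/10) + 10^(86.1/10) + 10^(89.9/10) + 10^(82.9/10) = 1.641e+09.
L_total = 10·log₁₀(1.641e+09) = 92.15 dB.

92 dB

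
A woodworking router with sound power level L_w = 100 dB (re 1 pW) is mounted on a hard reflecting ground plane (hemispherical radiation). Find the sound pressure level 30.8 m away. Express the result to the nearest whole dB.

L_p = L_w − 10·log₁₀(2π·r²) with r = 30.8 m.
2π·r² = 5960 m², 10·log₁₀ of that is 37.753 dB.
L_p = 100 − 37.753 = 62.25 dB.

62 dB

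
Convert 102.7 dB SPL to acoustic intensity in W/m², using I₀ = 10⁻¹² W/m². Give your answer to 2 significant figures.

0.019 W/m²

I/I₀ = 10^(102.7/10) = 1.862e+10, so I = 1.862e+10 × 10⁻¹² W/m².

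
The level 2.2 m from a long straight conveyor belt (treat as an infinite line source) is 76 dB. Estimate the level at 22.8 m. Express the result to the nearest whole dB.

Line-source attenuation: ΔL = 10·log₁₀(r₂/r₁) = 10·log₁₀(22.8/2.2) = 10.155 dB.
L₂ = 76 − 10·log₁₀(22.8/2.2) = 76 − 10.155 = 65.84 dB.

66 dB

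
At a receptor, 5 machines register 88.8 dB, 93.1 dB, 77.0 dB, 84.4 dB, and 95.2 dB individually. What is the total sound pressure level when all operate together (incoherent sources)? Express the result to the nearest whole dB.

98 dB

Incoherent sources combine by intensity addition: L_total = 10·log₁₀(Σ 10^(L_i/10)).
Σ 10^(L/10) = 10^(88.8/10) + 10^(93.1/10) + 10^(77.0/10) + 10^(84.4/10) + 10^(95.2/10) = 6.437e+09.
L_total = 10·log₁₀(6.437e+09) = 98.09 dB.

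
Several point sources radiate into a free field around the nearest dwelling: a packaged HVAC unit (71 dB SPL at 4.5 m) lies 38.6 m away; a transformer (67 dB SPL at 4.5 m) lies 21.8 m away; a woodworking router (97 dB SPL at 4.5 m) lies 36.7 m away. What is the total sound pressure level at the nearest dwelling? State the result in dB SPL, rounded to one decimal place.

First find each source's level at the receiver (point-source: −20·log₁₀(r/r_ref)), then combine on an intensity basis.
packaged HVAC unit: 71 − 20·log₁₀(38.6/4.5) = 71 − 18.67 = 52.33 dB SPL.
transformer: 67 − 20·log₁₀(21.8/4.5) = 67 − 13.70 = 53.30 dB SPL.
woodworking router: 97 − 20·log₁₀(36.7/4.5) = 97 − 18.23 = 78.77 dB SPL.
Σ 10^(L/10) = 7.574e+07 → L_total = 10·log₁₀(7.574e+07) = 78.79 dB SPL.

78.8 dB SPL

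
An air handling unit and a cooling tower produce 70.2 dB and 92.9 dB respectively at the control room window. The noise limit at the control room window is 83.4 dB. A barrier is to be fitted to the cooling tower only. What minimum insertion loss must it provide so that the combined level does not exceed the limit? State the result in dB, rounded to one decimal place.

The untreated sources together contribute 10^(70.2/10) = 1.047e+07, i.e. 70.20 dB.
To meet 83.4 dB overall, the treated cooling tower may contribute at most 10^(83.4/10) − 1.047e+07 = 2.083e+08, i.e. 83.19 dB.
Required insertion loss = 92.9 − 83.19 = 9.71 dB.

9.7 dB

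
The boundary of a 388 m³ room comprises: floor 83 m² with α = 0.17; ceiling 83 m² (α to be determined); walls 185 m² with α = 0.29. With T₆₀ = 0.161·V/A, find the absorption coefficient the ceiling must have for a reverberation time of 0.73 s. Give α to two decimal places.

Required total absorption A = 0.161·388/0.73 = 85.57 m².
Absorption from the other surfaces = 83·0.17 + 185·0.29 = 67.76 m², so the ceiling must supply 17.81 m² over 83 m².
α = 17.81/83 = 0.215.

0.21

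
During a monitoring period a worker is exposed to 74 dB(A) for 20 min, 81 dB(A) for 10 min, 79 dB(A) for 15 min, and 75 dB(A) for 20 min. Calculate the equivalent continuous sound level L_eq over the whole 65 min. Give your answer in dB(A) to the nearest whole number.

The energy average is taken in the linear domain: L_eq = 10·log₁₀[(Σ tᵢ·10^(Lᵢ/10))/T], T = 65 min.
Σ tᵢ·10^(Lᵢ/10) = 20·10^(74/10) + 10·10^(81/10) + 15·10^(79/10) + 20·10^(75/10) = 3.585e+09.
L_eq = 10·log₁₀(3.585e+09/65) = 77.42 dB(A).

77 dB(A)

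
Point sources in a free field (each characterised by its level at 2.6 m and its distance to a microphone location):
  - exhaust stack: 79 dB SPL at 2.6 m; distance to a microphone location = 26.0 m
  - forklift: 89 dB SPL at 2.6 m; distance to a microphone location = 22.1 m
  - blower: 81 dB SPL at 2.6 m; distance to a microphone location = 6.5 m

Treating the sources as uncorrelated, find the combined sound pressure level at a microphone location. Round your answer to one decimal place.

Propagate each source to the receiver with L = L_ref − 20·log₁₀(r/r_ref), then add intensities.
exhaust stack: 79 − 20·log₁₀(26.0/2.6) = 79 − 20.00 = 59.00 dB SPL.
forklift: 89 − 20·log₁₀(22.1/2.6) = 89 − 18.59 = 70.41 dB SPL.
blower: 81 − 20·log₁₀(6.5/2.6) = 81 − 7.96 = 73.04 dB SPL.
Σ 10^(L/10) = 3.193e+07 → L_total = 10·log₁₀(3.193e+07) = 75.04 dB SPL.

75.0 dB SPL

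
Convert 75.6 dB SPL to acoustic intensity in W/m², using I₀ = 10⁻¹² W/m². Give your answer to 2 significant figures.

I = I₀·10^(L/10) = 10⁻¹² × 10^(75.6/10) = 10^(-4.440).

3.6e-05 W/m²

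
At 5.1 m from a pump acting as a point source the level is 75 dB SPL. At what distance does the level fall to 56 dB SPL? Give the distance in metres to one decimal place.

The 19.0 dB drop corresponds to a distance ratio of 10^(19.0/20) for a point source.
r₂ = 5.1·10^((75−56)/20) = 5.1·10^(19.0/20) = 45.45 m.

45.5 m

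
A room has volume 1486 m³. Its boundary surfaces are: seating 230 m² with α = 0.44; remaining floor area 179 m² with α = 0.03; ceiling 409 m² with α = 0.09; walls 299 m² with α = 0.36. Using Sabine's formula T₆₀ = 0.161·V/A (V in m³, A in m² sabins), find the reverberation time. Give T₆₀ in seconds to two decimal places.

0.95 s

Summing Sᵢαᵢ: 230·0.44 + 179·0.03 + 409·0.09 + 299·0.36 = 251.02 m².
T₆₀ = 0.161 × 1486 / 251.02 = 0.953 s.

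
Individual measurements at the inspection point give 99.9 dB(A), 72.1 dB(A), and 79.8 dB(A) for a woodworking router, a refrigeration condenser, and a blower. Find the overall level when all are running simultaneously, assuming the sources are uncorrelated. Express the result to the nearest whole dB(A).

100 dB(A)

For uncorrelated sources the intensities add, so convert each level to linear form, sum, and take 10·log₁₀ of the total.
Σ 10^(L/10) = 10^(99.9/10) + 10^(72.1/10) + 10^(79.8/10) = 9.884e+09.
L_total = 10·log₁₀(9.884e+09) = 99.95 dB(A).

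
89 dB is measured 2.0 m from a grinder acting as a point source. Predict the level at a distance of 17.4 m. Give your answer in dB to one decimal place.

70.2 dB

Spherical spreading from a point source gives a 20·log₁₀(r₂/r₁) drop.
L₂ = 89 − 20·log₁₀(17.4/2.0) = 89 − 18.790 = 70.21 dB.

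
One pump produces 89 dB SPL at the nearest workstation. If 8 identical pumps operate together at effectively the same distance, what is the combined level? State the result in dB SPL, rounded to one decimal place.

N identical incoherent sources raise the level by 10·log₁₀ N.
L_total = 89 + 10·log₁₀(8) = 89 + 9.031 = 98.03 dB SPL.

98.0 dB SPL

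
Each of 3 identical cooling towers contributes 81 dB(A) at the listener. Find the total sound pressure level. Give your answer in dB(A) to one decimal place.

85.8 dB(A)

With 3 equal, uncorrelated contributions the intensity is 3× that of one unit, giving a rise of 10·log₁₀ 3.
L_total = 81 + 10·log₁₀(3) = 81 + 4.771 = 85.77 dB(A).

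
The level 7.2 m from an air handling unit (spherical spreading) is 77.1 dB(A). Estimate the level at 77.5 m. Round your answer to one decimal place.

56.5 dB(A)

Point-source attenuation: ΔL = 20·log₁₀(r₂/r₁) = 20·log₁₀(77.5/7.2) = 20.639 dB.
L₂ = 77.1 − 20·log₁₀(77.5/7.2) = 77.1 − 20.639 = 56.46 dB(A).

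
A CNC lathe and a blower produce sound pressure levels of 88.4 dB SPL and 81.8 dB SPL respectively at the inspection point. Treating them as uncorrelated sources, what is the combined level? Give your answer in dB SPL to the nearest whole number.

89 dB SPL

Incoherent sources combine by intensity addition: L_total = 10·log₁₀(Σ 10^(L_i/10)).
Σ 10^(L/10) = 10^(88.4/10) + 10^(81.8/10) = 8.432e+08.
L_total = 10·log₁₀(8.432e+08) = 89.26 dB SPL.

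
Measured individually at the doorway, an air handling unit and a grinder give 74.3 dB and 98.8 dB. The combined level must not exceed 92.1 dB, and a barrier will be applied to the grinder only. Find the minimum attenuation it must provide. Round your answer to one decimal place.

The untreated sources together contribute 10^(74.3/10) = 2.692e+07, i.e. 74.30 dB.
The limit corresponds to 10^(92.1/10) = 1.622e+09; subtracting the fixed part leaves 1.595e+09 for the grinder, i.e. 92.03 dB.
So the grinder must be reduced from 98.8 to 92.03 dB: IL = 6.77 dB.

6.8 dB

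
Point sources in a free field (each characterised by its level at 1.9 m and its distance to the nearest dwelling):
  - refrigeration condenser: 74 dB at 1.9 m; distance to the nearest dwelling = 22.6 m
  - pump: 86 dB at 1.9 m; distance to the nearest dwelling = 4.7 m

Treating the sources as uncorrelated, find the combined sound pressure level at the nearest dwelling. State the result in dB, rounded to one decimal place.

78.1 dB

First find each source's level at the receiver (point-source: −20·log₁₀(r/r_ref)), then combine on an intensity basis.
refrigeration condenser: 74 − 20·log₁₀(22.6/1.9) = 74 − 21.51 = 52.49 dB.
pump: 86 − 20·log₁₀(4.7/1.9) = 86 − 7.87 = 78.13 dB.
Σ 10^(L/10) = 6.524e+07 → L_total = 10·log₁₀(6.524e+07) = 78.14 dB.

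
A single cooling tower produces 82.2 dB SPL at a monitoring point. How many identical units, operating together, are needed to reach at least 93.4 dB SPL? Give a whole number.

N identical sources give L₁ + 10·log₁₀ N, so require 10·log₁₀ N ≥ 93.4 − 82.2 = 11.2 dB.
N ≥ 10^(11.2/10) = 13.183, so N = 14.

14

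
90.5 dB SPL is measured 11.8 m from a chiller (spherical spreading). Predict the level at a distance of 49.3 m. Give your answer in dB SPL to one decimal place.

78.1 dB SPL

Point-source attenuation: ΔL = 20·log₁₀(r₂/r₁) = 20·log₁₀(49.3/11.8) = 12.419 dB.
L₂ = 90.5 − 20·log₁₀(49.3/11.8) = 90.5 − 12.419 = 78.08 dB SPL.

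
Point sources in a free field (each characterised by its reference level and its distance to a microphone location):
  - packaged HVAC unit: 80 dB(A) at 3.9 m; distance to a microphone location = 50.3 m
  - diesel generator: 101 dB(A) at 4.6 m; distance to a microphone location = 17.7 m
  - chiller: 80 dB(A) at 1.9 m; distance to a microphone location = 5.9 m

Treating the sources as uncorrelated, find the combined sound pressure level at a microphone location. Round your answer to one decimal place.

89.4 dB(A)

Propagate each source to the receiver with L = L_ref − 20·log₁₀(r/r_ref), then add intensities.
packaged HVAC unit: 80 − 20·log₁₀(50.3/3.9) = 80 − 22.21 = 57.79 dB(A).
diesel generator: 101 − 20·log₁₀(17.7/4.6) = 101 − 11.70 = 89.30 dB(A).
chiller: 80 − 20·log₁₀(5.9/1.9) = 80 − 9.84 = 70.16 dB(A).
Σ 10^(L/10) = 8.613e+08 → L_total = 10·log₁₀(8.613e+08) = 89.35 dB(A).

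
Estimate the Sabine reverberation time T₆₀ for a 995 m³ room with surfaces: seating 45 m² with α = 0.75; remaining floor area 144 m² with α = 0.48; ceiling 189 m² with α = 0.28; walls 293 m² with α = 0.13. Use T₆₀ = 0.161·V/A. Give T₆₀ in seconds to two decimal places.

Summing Sᵢαᵢ: 45·0.75 + 144·0.48 + 189·0.28 + 293·0.13 = 193.88 m².
T₆₀ = 0.161·V/A = 0.161·995/193.88 = 0.826 s.

0.83 s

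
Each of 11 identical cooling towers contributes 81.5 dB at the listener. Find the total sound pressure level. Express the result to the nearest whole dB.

92 dB

With 11 equal, uncorrelated contributions the intensity is 11× that of one unit, giving a rise of 10·log₁₀ 11.
L_total = 81.5 + 10·log₁₀(11) = 81.5 + 10.414 = 91.91 dB.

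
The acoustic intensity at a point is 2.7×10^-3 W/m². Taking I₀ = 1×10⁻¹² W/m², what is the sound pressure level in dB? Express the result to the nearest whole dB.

94 dB

I/I₀ = 2.7×10^-3/10⁻¹² = 2.7×10^9, and L = 10·log₁₀(I/I₀).
L = 10·(0.4314 + 9) = 94.31 dB.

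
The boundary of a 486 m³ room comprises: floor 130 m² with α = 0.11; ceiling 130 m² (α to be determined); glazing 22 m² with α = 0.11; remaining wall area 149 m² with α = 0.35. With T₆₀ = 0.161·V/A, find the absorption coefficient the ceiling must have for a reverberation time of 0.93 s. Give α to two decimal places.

0.12

A = 0.161·V/T₆₀ = 0.161·486/0.93 = 84.14 m² sabins.
Absorption from the other surfaces = 130·0.11 + 22·0.11 + 149·0.35 = 68.87 m², so the ceiling must supply 15.27 m² over 130 m².
α = 15.27/130 = 0.117.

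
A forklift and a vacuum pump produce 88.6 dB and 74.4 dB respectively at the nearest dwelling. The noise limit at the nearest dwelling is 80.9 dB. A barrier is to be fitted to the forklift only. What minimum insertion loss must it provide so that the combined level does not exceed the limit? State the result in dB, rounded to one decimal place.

8.8 dB

Everything except the forklift sums to 10^(74.4/10) = 2.754e+07 in linear terms, 74.40 dB.
To meet 80.9 dB overall, the treated forklift may contribute at most 10^(80.9/10) − 2.754e+07 = 9.548e+07, i.e. 79.80 dB.
So the forklift must be reduced from 88.6 to 79.80 dB: IL = 8.80 dB.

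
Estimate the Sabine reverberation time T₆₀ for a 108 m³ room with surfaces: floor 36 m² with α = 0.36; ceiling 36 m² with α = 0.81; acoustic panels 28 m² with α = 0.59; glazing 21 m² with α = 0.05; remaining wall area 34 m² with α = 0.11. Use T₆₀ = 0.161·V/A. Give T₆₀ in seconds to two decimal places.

0.27 s

Summing Sᵢαᵢ: 36·0.36 + 36·0.81 + 28·0.59 + 21·0.05 + 34·0.11 = 63.43 m².
T₆₀ = 0.161·V/A = 0.161·108/63.43 = 0.274 s.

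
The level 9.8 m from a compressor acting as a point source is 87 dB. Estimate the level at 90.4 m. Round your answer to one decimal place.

Point-source attenuation: ΔL = 20·log₁₀(r₂/r₁) = 20·log₁₀(90.4/9.8) = 19.299 dB.
L₂ = 87 − 20·log₁₀(90.4/9.8) = 87 − 19.299 = 67.70 dB.

67.7 dB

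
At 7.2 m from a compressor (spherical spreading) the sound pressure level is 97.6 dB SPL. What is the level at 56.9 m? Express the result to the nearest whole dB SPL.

80 dB SPL

Spherical spreading from a point source gives a 20·log₁₀(r₂/r₁) drop.
L₂ = 97.6 − 20·log₁₀(56.9/7.2) = 97.6 − 17.956 = 79.64 dB SPL.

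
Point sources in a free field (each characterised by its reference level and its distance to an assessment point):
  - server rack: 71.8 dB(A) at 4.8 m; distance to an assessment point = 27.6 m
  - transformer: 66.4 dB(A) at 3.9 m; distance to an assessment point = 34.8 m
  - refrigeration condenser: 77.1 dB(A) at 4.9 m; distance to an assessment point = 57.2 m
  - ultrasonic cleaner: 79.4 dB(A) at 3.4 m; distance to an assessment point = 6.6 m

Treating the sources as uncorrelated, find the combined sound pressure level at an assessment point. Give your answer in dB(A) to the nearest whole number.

Propagate each source to the receiver with L = L_ref − 20·log₁₀(r/r_ref), then add intensities.
server rack: 71.8 − 20·log₁₀(27.6/4.8) = 71.8 − 15.19 = 56.61 dB(A).
transformer: 66.4 − 20·log₁₀(34.8/3.9) = 66.4 − 19.01 = 47.39 dB(A).
refrigeration condenser: 77.1 − 20·log₁₀(57.2/4.9) = 77.1 − 21.34 = 55.76 dB(A).
ultrasonic cleaner: 79.4 − 20·log₁₀(6.6/3.4) = 79.4 − 5.76 = 73.64 dB(A).
Σ 10^(L/10) = 2.400e+07 → L_total = 10·log₁₀(2.400e+07) = 73.80 dB(A).

74 dB(A)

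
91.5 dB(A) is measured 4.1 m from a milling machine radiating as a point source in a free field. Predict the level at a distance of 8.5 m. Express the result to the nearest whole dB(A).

85 dB(A)

Point-source attenuation: ΔL = 20·log₁₀(r₂/r₁) = 20·log₁₀(8.5/4.1) = 6.333 dB.
L₂ = 91.5 − 20·log₁₀(8.5/4.1) = 91.5 − 6.333 = 85.17 dB(A).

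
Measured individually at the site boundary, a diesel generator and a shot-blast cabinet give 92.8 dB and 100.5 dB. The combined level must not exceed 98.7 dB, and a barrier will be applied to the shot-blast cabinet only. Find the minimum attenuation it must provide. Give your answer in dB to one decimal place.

3.1 dB

Everything except the shot-blast cabinet sums to 10^(92.8/10) = 1.905e+09 in linear terms, 92.80 dB.
The limit corresponds to 10^(98.7/10) = 7.413e+09; subtracting the fixed part leaves 5.508e+09 for the shot-blast cabinet, i.e. 97.41 dB.
So the shot-blast cabinet must be reduced from 100.5 to 97.41 dB: IL = 3.09 dB.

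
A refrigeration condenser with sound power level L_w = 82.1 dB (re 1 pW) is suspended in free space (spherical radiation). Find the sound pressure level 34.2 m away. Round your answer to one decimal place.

40.4 dB

L_p = L_w − 10·log₁₀(4π·r²) with r = 34.2 m.
4π·r² = 1.47e+04 m², 10·log₁₀ of that is 41.673 dB.
L_p = 82.1 − 41.673 = 40.43 dB.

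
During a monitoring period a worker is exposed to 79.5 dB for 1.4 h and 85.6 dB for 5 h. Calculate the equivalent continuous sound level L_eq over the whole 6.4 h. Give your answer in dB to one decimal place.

The energy average is taken in the linear domain: L_eq = 10·log₁₀[(Σ tᵢ·10^(Lᵢ/10))/T], T = 6.4 h.
Σ tᵢ·10^(Lᵢ/10) = 1.4·10^(79.5/10) + 5·10^(85.6/10) = 1.940e+09.
L_eq = 10·log₁₀(1.940e+09/6.4) = 84.82 dB.

84.8 dB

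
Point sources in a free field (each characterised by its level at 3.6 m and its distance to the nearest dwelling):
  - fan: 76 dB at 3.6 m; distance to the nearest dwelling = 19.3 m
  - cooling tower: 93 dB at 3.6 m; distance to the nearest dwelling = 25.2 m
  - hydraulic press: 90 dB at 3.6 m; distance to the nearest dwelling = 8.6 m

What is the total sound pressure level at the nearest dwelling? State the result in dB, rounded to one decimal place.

83.4 dB

Propagate each source to the receiver with L = L_ref − 20·log₁₀(r/r_ref), then add intensities.
fan: 76 − 20·log₁₀(19.3/3.6) = 76 − 14.59 = 61.41 dB.
cooling tower: 93 − 20·log₁₀(25.2/3.6) = 93 − 16.90 = 76.10 dB.
hydraulic press: 90 − 20·log₁₀(8.6/3.6) = 90 − 7.56 = 82.44 dB.
Σ 10^(L/10) = 2.173e+08 → L_total = 10·log₁₀(2.173e+08) = 83.37 dB.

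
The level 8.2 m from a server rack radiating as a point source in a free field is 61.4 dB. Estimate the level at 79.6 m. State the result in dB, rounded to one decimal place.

Point-source attenuation: ΔL = 20·log₁₀(r₂/r₁) = 20·log₁₀(79.6/8.2) = 19.742 dB.
L₂ = 61.4 − 20·log₁₀(79.6/8.2) = 61.4 − 19.742 = 41.66 dB.

41.7 dB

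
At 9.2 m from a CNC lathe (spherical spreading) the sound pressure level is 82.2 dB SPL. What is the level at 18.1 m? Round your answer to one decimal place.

76.3 dB SPL

Spherical spreading from a point source gives a 20·log₁₀(r₂/r₁) drop.
L₂ = 82.2 − 20·log₁₀(18.1/9.2) = 82.2 − 5.878 = 76.32 dB SPL.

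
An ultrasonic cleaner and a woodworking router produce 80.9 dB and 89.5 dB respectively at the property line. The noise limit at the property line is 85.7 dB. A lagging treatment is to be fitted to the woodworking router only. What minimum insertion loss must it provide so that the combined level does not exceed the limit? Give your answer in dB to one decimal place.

Everything except the woodworking router sums to 10^(80.9/10) = 1.230e+08 in linear terms, 80.90 dB.
The limit corresponds to 10^(85.7/10) = 3.715e+08; subtracting the fixed part leaves 2.485e+08 for the woodworking router, i.e. 83.95 dB.
So the woodworking router must be reduced from 89.5 to 83.95 dB: IL = 5.55 dB.

5.5 dB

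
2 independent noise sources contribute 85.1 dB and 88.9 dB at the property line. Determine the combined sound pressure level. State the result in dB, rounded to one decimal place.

90.4 dB

For uncorrelated sources the intensities add, so convert each level to linear form, sum, and take 10·log₁₀ of the total.
Σ 10^(L/10) = 10^(85.1/10) + 10^(88.9/10) = 1.100e+09.
L_total = 10·log₁₀(1.100e+09) = 90.41 dB.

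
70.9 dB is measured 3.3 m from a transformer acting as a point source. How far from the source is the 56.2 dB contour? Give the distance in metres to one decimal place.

For a point source L₁ − L₂ = 20·log₁₀(r₂/r₁), so r₂ = r₁·10^((L₁−L₂)/20).
r₂ = 3.3·10^((70.9−56.2)/20) = 3.3·10^(14.7/20) = 17.93 m.

17.9 m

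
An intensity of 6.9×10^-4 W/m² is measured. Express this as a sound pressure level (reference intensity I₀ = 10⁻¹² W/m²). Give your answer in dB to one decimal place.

88.4 dB

L = 10·log₁₀(I/I₀) = 10·log₁₀(6.9×10^-4/10⁻¹²) = 10·log₁₀(6.9×10^8).
L = 10·(0.8388 + 8) = 88.39 dB.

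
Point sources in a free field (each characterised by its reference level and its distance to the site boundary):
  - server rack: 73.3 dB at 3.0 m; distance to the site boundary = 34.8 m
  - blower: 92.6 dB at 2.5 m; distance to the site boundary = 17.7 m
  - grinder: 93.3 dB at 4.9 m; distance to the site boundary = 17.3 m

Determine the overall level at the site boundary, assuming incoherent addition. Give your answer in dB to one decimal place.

83.2 dB

Apply inverse-square spreading to bring every level to the receiver, then sum 10^(L/10).
server rack: 73.3 − 20·log₁₀(34.8/3.0) = 73.3 − 21.29 = 52.01 dB.
blower: 92.6 − 20·log₁₀(17.7/2.5) = 92.6 − 17.00 = 75.60 dB.
grinder: 93.3 − 20·log₁₀(17.3/4.9) = 93.3 − 10.96 = 82.34 dB.
Σ 10^(L/10) = 2.080e+08 → L_total = 10·log₁₀(2.080e+08) = 83.18 dB.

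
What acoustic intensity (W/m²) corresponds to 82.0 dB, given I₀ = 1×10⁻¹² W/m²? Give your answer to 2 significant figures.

0.00016 W/m²

L = 10·log₁₀(I/I₀) ⇒ I = I₀·10^(L/10) = 10⁻¹² × 10^8.20.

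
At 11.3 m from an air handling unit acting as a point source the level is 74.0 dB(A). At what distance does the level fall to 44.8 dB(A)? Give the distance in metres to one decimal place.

For a point source L₁ − L₂ = 20·log₁₀(r₂/r₁), so r₂ = r₁·10^((L₁−L₂)/20).
r₂ = 11.3·10^((74.0−44.8)/20) = 11.3·10^(29.2/20) = 325.90 m.

325.9 m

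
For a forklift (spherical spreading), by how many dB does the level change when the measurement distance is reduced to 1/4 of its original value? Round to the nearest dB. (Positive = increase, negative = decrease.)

Point-source spreading: ΔL = −20·log₁₀(r₂/r₁).
ΔL = −20·log₁₀(0.25) = +12.04 dB.

+12 dB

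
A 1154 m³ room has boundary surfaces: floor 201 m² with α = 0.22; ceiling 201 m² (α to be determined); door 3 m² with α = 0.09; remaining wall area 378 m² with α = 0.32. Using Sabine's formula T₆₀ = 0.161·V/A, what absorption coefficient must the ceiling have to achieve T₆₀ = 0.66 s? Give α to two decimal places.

0.58

Required total absorption A = 0.161·1154/0.66 = 281.51 m².
Absorption from the other surfaces = 201·0.22 + 3·0.09 + 378·0.32 = 165.45 m², so the ceiling must supply 116.06 m² over 201 m².
α = 116.06/201 = 0.577.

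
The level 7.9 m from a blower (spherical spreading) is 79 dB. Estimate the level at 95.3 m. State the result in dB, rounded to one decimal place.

Spherical spreading from a point source gives a 20·log₁₀(r₂/r₁) drop.
L₂ = 79 − 20·log₁₀(95.3/7.9) = 79 − 21.629 = 57.37 dB.

57.4 dB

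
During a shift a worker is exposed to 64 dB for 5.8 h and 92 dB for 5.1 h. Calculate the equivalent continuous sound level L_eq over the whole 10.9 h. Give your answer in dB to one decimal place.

L_eq = 10·log₁₀[(1/T)·Σ tᵢ·10^(Lᵢ/10)] with T = 10.9 h.
Σ tᵢ·10^(Lᵢ/10) = 5.8·10^(64/10) + 5.1·10^(92/10) = 8.098e+09.
L_eq = 10·log₁₀(8.098e+09/10.9) = 88.71 dB.

88.7 dB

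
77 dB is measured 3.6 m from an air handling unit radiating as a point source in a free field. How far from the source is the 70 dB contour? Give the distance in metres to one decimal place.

8.1 m

The 7.0 dB drop corresponds to a distance ratio of 10^(7.0/20) for a point source.
r₂ = 3.6·10^((77−70)/20) = 3.6·10^(7.0/20) = 8.06 m.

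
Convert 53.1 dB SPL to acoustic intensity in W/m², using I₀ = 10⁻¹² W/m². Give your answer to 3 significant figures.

2.04e-07 W/m²

I = I₀·10^(L/10) = 10⁻¹² × 10^(53.1/10) = 10^(-6.690).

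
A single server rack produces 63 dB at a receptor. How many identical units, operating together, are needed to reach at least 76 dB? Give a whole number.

20

The shortfall is 76 − 63 = 13.0 dB, and N units add 10·log₁₀ N, so need 10·log₁₀ N ≥ 13.0.
N ≥ 10^(13.0/10) = 19.953, so N = 20.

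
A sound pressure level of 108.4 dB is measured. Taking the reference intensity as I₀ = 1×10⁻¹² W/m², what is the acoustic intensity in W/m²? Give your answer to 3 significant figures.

L = 10·log₁₀(I/I₀) ⇒ I = I₀·10^(L/10) = 10⁻¹² × 10^10.84.

0.0692 W/m²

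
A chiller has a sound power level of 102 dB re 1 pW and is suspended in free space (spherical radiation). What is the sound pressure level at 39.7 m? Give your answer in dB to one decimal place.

59.0 dB

The power spreads over a sphere of area 4π·r², so L_p = L_w − 10·log₁₀(4π·r²).
4π·r² = 1.981e+04 m², 10·log₁₀ of that is 42.968 dB.
L_p = 102 − 42.968 = 59.03 dB.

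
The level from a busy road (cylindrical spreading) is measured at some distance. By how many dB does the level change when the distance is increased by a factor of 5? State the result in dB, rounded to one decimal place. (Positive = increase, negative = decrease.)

With cylindrical spreading the level changes by −10·log₁₀(r₂/r₁).
ΔL = −10·log₁₀(5) = -6.99 dB.

-7.0 dB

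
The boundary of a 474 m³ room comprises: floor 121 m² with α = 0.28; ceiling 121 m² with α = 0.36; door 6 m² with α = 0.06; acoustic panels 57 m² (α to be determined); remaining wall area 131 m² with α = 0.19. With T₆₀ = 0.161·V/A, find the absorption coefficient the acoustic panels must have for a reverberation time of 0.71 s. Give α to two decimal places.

0.08

A = 0.161·V/T₆₀ = 0.161·474/0.71 = 107.48 m² sabins.
Absorption from the other surfaces = 121·0.28 + 121·0.36 + 6·0.06 + 131·0.19 = 102.69 m², so the acoustic panels must supply 4.79 m² over 57 m².
α = 4.79/57 = 0.084.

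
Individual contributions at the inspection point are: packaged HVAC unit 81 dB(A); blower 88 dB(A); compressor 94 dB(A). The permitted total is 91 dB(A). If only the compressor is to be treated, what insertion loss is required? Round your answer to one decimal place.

Everything except the compressor sums to 10^(81/10) + 10^(88/10) = 7.568e+08 in linear terms, 88.79 dB(A).
The limit corresponds to 10^(91/10) = 1.259e+09; subtracting the fixed part leaves 5.021e+08 for the compressor, i.e. 87.01 dB(A).
Required insertion loss = 94 − 87.01 = 6.99 dB.

7.0 dB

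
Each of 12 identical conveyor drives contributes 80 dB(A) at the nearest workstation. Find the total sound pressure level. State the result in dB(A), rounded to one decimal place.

L_total = L₁ + 10·log₁₀ N for N identical incoherent sources.
L_total = 80 + 10·log₁₀(12) = 80 + 10.792 = 90.79 dB(A).

90.8 dB(A)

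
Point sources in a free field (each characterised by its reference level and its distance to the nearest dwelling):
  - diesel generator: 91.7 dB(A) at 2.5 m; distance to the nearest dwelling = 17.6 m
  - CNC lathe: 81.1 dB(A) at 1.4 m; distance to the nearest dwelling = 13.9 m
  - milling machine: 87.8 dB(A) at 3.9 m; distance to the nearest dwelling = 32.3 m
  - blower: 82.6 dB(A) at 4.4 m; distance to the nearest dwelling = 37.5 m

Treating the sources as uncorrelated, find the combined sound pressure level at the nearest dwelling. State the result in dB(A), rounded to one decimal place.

First find each source's level at the receiver (point-source: −20·log₁₀(r/r_ref)), then combine on an intensity basis.
diesel generator: 91.7 − 20·log₁₀(17.6/2.5) = 91.7 − 16.95 = 74.75 dB(A).
CNC lathe: 81.1 − 20·log₁₀(13.9/1.4) = 81.1 − 19.94 = 61.16 dB(A).
milling machine: 87.8 − 20·log₁₀(32.3/3.9) = 87.8 − 18.36 = 69.44 dB(A).
blower: 82.6 − 20·log₁₀(37.5/4.4) = 82.6 − 18.61 = 63.99 dB(A).
Σ 10^(L/10) = 4.244e+07 → L_total = 10·log₁₀(4.244e+07) = 76.28 dB(A).

76.3 dB(A)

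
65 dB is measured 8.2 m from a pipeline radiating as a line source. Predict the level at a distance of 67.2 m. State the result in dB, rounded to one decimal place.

Cylindrical spreading from a line source gives a 10·log₁₀(r₂/r₁) drop.
L₂ = 65 − 10·log₁₀(67.2/8.2) = 65 − 9.136 = 55.86 dB.

55.9 dB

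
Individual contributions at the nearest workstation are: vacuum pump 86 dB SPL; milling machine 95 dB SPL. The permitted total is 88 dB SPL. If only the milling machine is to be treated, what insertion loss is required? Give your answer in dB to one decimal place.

11.3 dB

Fixed contribution from the other source: Σ 10^(L/10) = 10^(86/10) = 3.981e+08 (86.00 dB SPL).
The limit corresponds to 10^(88/10) = 6.310e+08; subtracting the fixed part leaves 2.329e+08 for the milling machine, i.e. 83.67 dB SPL.
Required insertion loss = 95 − 83.67 = 11.33 dB.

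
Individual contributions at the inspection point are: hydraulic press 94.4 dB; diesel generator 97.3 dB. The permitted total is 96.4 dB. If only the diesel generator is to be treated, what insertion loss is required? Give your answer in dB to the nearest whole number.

5 dB

Everything except the diesel generator sums to 10^(94.4/10) = 2.754e+09 in linear terms, 94.40 dB.
To meet 96.4 dB overall, the treated diesel generator may contribute at most 10^(96.4/10) − 2.754e+09 = 1.611e+09, i.e. 92.07 dB.
Required insertion loss = 97.3 − 92.07 = 5.23 dB.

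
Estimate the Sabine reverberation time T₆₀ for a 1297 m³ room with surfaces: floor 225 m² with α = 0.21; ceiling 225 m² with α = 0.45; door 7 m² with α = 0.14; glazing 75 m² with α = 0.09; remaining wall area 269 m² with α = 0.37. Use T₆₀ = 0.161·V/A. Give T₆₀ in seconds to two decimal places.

0.82 s

A = Σ Sᵢαᵢ = 225·0.21 + 225·0.45 + 7·0.14 + 75·0.09 + 269·0.37 = 255.76 m².
T₆₀ = 0.161 × 1297 / 255.76 = 0.816 s.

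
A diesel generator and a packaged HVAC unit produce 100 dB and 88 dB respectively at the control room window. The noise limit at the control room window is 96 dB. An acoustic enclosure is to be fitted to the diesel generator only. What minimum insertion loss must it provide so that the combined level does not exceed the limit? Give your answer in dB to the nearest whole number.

5 dB

Fixed contribution from the other source: Σ 10^(L/10) = 10^(88/10) = 6.310e+08 (88.00 dB).
The limit corresponds to 10^(96/10) = 3.981e+09; subtracting the fixed part leaves 3.350e+09 for the diesel generator, i.e. 95.25 dB.
Required insertion loss = 100 − 95.25 = 4.75 dB.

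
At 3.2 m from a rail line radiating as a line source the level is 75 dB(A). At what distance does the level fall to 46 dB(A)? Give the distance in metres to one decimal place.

2541.9 m

The 29.0 dB drop corresponds to a distance ratio of 10^(29.0/10) for a line source.
r₂ = 3.2·10^((75−46)/10) = 3.2·10^(29.0/10) = 2541.85 m.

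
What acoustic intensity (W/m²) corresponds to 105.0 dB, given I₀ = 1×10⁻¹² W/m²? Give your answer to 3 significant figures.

0.0316 W/m²

I/I₀ = 10^(105.0/10) = 3.162e+10, so I = 3.162e+10 × 10⁻¹² W/m².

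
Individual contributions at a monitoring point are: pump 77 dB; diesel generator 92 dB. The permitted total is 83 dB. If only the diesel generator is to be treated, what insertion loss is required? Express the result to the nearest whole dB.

10 dB

The untreated sources together contribute 10^(77/10) = 5.012e+07, i.e. 77.00 dB.
The limit corresponds to 10^(83/10) = 1.995e+08; subtracting the fixed part leaves 1.494e+08 for the diesel generator, i.e. 81.74 dB.
So the diesel generator must be reduced from 92 to 81.74 dB: IL = 10.26 dB.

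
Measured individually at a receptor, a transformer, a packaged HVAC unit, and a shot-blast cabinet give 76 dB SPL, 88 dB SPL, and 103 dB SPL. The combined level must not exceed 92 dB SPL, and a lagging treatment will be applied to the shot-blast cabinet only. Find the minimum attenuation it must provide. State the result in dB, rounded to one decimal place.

The untreated sources together contribute 10^(76/10) + 10^(88/10) = 6.708e+08, i.e. 88.27 dB SPL.
To meet 92 dB SPL overall, the treated shot-blast cabinet may contribute at most 10^(92/10) − 6.708e+08 = 9.141e+08, i.e. 89.61 dB SPL.
So the shot-blast cabinet must be reduced from 103 to 89.61 dB SPL: IL = 13.39 dB.

13.4 dB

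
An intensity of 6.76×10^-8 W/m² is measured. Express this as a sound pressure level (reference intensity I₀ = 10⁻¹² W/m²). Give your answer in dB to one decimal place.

48.3 dB

Dividing by I₀ shifts the exponent by 12: I/I₀ = 6.76×10^4.
L = 10·(0.8299 + 4) = 48.30 dB.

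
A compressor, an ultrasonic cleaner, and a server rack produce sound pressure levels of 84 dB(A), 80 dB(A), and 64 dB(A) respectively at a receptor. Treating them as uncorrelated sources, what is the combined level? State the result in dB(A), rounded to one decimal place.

85.5 dB(A)

For uncorrelated sources the intensities add, so convert each level to linear form, sum, and take 10·log₁₀ of the total.
Σ 10^(L/10) = 10^(84/10) + 10^(80/10) + 10^(64/10) = 3.537e+08.
L_total = 10·log₁₀(3.537e+08) = 85.49 dB(A).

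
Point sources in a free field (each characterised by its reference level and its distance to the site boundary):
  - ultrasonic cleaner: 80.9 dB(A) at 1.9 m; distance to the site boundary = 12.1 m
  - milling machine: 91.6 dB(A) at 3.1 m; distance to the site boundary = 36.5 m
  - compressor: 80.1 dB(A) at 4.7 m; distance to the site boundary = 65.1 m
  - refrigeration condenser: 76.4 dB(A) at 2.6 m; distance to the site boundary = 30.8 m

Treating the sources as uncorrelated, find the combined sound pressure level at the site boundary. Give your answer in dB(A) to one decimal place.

First find each source's level at the receiver (point-source: −20·log₁₀(r/r_ref)), then combine on an intensity basis.
ultrasonic cleaner: 80.9 − 20·log₁₀(12.1/1.9) = 80.9 − 16.08 = 64.82 dB(A).
milling machine: 91.6 − 20·log₁₀(36.5/3.1) = 91.6 − 21.42 = 70.18 dB(A).
compressor: 80.1 − 20·log₁₀(65.1/4.7) = 80.1 − 22.83 = 57.27 dB(A).
refrigeration condenser: 76.4 − 20·log₁₀(30.8/2.6) = 76.4 − 21.47 = 54.93 dB(A).
Σ 10^(L/10) = 1.430e+07 → L_total = 10·log₁₀(1.430e+07) = 71.55 dB(A).

71.6 dB(A)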